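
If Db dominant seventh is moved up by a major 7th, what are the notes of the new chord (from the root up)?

C – E – G – B-flat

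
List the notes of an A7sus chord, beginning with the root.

A, D, E, G

A7sus is a dominant seventh suspended fourth built on A.
- root: A
- perfect 4th: D
- perfect 5th: E
- minor 7th: G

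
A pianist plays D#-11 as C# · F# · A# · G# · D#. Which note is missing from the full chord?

E#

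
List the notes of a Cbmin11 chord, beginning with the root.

Cb, Ebb, Gb, Bbb, Db, Fb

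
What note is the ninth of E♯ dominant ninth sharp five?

E♯ dominant ninth sharp five is built on E-sharp; its 9th is a major 9th above the root.
A second above E uses the letter F, and the major 9th above E-sharp is F-double-sharp.

F-double-sharp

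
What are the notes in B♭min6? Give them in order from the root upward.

B♭min6: minor sixth on Bb.
Bb — root
Db — minor 3rd
F — perfect 5th
G — major 6th

Bb – Db – F – G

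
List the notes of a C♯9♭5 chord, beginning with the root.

C#, E#, G, B, D#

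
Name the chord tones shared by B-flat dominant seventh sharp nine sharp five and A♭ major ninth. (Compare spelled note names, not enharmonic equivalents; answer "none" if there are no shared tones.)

B-flat, A-flat

B-flat dominant seventh sharp nine sharp five: B-flat D F-sharp A-flat C-sharp
A♭ major ninth: A-flat C E-flat G B-flat
Common to both → B-flat, A-flat.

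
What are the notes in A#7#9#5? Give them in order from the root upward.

A#, C##, E##, G#, B##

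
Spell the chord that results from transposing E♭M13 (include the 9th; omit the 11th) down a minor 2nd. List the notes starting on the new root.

D, F#, A, C#, E, B

A minor 2nd down from Eb is D, so the new chord is D major thirteenth.
- root: D
- major 3rd: F#
- perfect 5th: A
- major 7th: C#
- major 9th: E
- major 13th: B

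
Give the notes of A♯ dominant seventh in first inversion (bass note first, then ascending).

C## – E# – G# – A#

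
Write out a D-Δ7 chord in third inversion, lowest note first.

C# D F A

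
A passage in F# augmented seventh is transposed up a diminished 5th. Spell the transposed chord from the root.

Transposed root: F♯ → C (diminished 5th up). So we spell C augmented seventh:
- root: C
- major 3rd: E
- augmented 5th: G♯
- minor 7th: B♭

C, E, G♯, B♭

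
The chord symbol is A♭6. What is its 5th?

Root of A♭6 = Ab. The 5th is a perfect 5th: Ab up a perfect 5th → Eb.

Eb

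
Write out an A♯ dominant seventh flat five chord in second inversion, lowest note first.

In root position, A♯ dominant seventh flat five is A-sharp–C-double-sharp–E–G-sharp.
Second inversion puts the fifth (E) in the bass.

E  G-sharp  A-sharp  C-double-sharp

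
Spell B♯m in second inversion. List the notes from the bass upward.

F𝄪 – B♯ – D♯

B♯m = B♯–D♯–F𝄪; second inversion → fifth (F𝄪) lowest.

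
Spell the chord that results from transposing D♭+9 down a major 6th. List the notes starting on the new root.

Fb  Ab  C  Ebb  Gb

A major 6th down from Db is Fb, so the new chord is Fb dominant ninth sharp five.
Root: Fb
Major 3rd (3rd): Ab
Augmented 5th (5th): C
Minor 7th (7th): Ebb
Major 9th (9th): Gb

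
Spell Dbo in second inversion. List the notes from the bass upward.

In root position, Dbo is Db–Fb–Abb.
Second inversion puts the fifth (Abb) in the bass.

Abb, Db, Fb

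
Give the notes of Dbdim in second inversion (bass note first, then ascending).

Abb, Db, Fb

Dbdim = Db–Fb–Abb; second inversion → fifth (Abb) lowest.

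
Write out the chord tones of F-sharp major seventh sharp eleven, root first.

F-sharp, A-sharp, C-sharp, E-sharp, B-sharp

F-sharp major seventh sharp eleven: major seventh sharp eleven on F-sharp.
root → F-sharp
3rd (major 3rd) → A-sharp
5th (perfect 5th) → C-sharp
7th (major 7th) → E-sharp
11th (augmented 11th) → B-sharp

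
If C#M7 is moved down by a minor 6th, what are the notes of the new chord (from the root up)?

E♯ G𝄪 B♯ D𝄪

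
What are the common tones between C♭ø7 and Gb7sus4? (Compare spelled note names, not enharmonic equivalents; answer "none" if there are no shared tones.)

Cb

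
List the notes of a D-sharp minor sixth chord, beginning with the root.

D-sharp minor sixth: minor sixth on D-sharp.
D-sharp — root
F-sharp — minor 3rd
A-sharp — perfect 5th
B-sharp — major 6th

D-sharp, F-sharp, A-sharp, B-sharp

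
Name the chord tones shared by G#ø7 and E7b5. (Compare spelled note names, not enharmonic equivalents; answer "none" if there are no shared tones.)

G#ø7: G♯ B D F♯
E7b5: E G♯ B♭ D
Common to both → G♯, D.

G♯, D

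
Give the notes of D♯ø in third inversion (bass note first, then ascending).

C♯, D♯, F♯, A

In root position, D♯ø is D♯–F♯–A–C♯.
Third inversion puts the seventh (C♯) in the bass.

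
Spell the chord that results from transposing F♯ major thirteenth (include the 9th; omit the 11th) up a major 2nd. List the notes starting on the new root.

G# – B# – D# – F## – A# – E#

Transposed root: F# → G# (major 2nd up). So we spell G# major thirteenth:
Root: G#
Major 3rd (3rd): B#
Perfect 5th (5th): D#
Major 7th (7th): F##
Major 9th (9th): A#
Major 13th (13th): E#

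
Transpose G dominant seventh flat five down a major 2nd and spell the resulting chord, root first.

G down a major 2nd → F. New chord: F dominant seventh flat five.
F — root
A — major 3rd
C-flat — diminished 5th
E-flat — minor 7th

F – A – C-flat – E-flat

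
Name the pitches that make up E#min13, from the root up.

E#, G#, B#, D#, F##, A#, C##

Root E#, quality minor thirteenth:
Root: E#
Minor 3rd (3rd): G#
Perfect 5th (5th): B#
Minor 7th (7th): D#
Major 9th (9th): F##
Perfect 11th (11th): A#
Major 13th (13th): C##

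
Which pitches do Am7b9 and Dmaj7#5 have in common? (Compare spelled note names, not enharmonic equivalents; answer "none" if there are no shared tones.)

none

Am7b9: A C E G Bb
Dmaj7#5: D F# A# C#
Common to both → none.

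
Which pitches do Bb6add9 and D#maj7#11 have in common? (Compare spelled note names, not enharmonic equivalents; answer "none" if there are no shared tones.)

none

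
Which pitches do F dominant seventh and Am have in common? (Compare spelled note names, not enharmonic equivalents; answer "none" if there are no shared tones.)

A C

F dominant seventh = F, A, C, Eb.
Am = A, C, E.
Shared: A, C.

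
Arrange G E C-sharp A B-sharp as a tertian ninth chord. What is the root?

A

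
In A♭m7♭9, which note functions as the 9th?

B𝄫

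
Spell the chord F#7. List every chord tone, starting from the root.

F#, A#, C#, E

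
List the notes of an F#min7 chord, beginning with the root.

F# – A – C# – E

F#min7 is a minor seventh built on F#.
root → F#
3rd (minor 3rd) → A
5th (perfect 5th) → C#
7th (minor 7th) → E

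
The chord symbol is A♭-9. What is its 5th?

A♭-9 is built on Ab; its 5th is a perfect 5th above the root.
A fifth above A uses the letter E, and the perfect 5th above Ab is Eb.

Eb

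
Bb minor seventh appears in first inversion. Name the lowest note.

Db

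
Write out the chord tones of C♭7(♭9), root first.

C♭  E♭  G♭  B𝄫  D𝄫

Root C♭, quality dominant seventh flat nine:
Root: C♭
Major 3rd (3rd): E♭
Perfect 5th (5th): G♭
Minor 7th (7th): B𝄫
Minor 9th (9th): D𝄫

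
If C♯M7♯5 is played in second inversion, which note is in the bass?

C♯M7♯5 = C#–E#–G##–B#. Second inversion → fifth in the bass = G##.

G##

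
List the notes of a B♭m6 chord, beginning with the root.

B♭, D♭, F, G

Root B♭, quality minor sixth:
Root: B♭
Minor 3rd (3rd): D♭
Perfect 5th (5th): F
Major 6th (6th): G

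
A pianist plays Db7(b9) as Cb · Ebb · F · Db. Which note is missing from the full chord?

The full Db7(b9) chord is Db, F, Ab, Cb, Ebb.
Comparing with the voicing, the perfect 5th (5th) — Ab — is absent.

Ab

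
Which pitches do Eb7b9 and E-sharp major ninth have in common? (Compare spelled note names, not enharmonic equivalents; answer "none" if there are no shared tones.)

none

Eb7b9: Eb G Bb Db Fb
E-sharp major ninth: E# G## B# D## F##
Common to both → none.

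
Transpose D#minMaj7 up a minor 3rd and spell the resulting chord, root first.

D♯ up a minor 3rd → F♯. New chord: F♯ minor-major seventh.
root → F♯
3rd (minor 3rd) → A
5th (perfect 5th) → C♯
7th (major 7th) → E♯

F♯, A, C♯, E♯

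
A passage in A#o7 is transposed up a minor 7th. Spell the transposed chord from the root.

Transposed root: A# → G# (minor 7th up). So we spell G# diminished seventh:
- root: G#
- minor 3rd: B
- diminished 5th: D
- diminished 7th: F

G#  B  D  F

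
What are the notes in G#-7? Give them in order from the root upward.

Root G#, quality minor seventh:
G# — root
B — minor 3rd
D# — perfect 5th
F# — minor 7th

G#, B, D#, F#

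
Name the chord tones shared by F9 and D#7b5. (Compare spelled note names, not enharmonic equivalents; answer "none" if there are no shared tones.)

A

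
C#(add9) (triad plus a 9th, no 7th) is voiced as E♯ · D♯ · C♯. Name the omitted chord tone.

G♯

The full C#(add9) chord is C♯, E♯, G♯, D♯.
Comparing with the voicing, the perfect 5th (5th) — G♯ — is absent.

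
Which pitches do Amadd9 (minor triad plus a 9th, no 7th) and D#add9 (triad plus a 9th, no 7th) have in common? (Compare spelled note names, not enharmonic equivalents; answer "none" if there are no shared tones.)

none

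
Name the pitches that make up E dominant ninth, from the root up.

E G# B D F#

E dominant ninth is a dominant ninth built on E.
- root: E
- major 3rd: G#
- perfect 5th: B
- minor 7th: D
- major 9th: F#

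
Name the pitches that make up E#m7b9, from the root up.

E#m7b9: minor seventh flat nine on E#.
Root: E#
Minor 3rd (3rd): G#
Perfect 5th (5th): B#
Minor 7th (7th): D#
Minor 9th (9th): F#

E#, G#, B#, D#, F#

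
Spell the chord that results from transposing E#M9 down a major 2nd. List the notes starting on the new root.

D#  F##  A#  C##  E#

A major 2nd down from E# is D#, so the new chord is D# major ninth.
D# — root
F## — major 3rd
A# — perfect 5th
C## — major 7th
E# — major 9th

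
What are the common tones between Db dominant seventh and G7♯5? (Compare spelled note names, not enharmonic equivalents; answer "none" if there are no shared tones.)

Db dominant seventh: Db F Ab Cb
G7♯5: G B D# F
Common to both → F.

F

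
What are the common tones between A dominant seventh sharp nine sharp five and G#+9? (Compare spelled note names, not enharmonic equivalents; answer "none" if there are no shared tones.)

B#

A dominant seventh sharp nine sharp five = A, C#, E#, G, B#.
G#+9 = G#, B#, D##, F#, A#.
Shared: B#.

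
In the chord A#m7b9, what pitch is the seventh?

A#m7b9 is built on A#; its 7th is a minor 7th above the root.
A seventh above A uses the letter G, and the minor 7th above A# is G#.

G#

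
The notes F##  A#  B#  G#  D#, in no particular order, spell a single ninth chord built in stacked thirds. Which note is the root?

G#

Stacking in thirds gives G# – B# – D# – F## – A#, so G# is the root — G# major ninth.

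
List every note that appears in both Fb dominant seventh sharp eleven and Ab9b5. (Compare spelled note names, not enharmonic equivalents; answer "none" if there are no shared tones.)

Fb dominant seventh sharp eleven = F♭, A♭, C♭, E𝄫, B♭.
Ab9b5 = A♭, C, E𝄫, G♭, B♭.
Shared: A♭, E𝄫, B♭.

A♭  E𝄫  B♭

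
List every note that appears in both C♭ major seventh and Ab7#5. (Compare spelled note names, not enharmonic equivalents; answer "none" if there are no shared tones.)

Gb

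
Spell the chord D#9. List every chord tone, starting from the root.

D# – F## – A# – C# – E#

Root D#, quality dominant ninth:
Root: D#
Major 3rd (3rd): F##
Perfect 5th (5th): A#
Minor 7th (7th): C#
Major 9th (9th): E#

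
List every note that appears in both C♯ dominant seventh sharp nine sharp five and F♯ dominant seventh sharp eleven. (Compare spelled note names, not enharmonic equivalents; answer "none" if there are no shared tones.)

C-sharp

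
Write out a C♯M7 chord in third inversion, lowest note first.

B♯, C♯, E♯, G♯

C♯M7 = C♯–E♯–G♯–B♯; third inversion → seventh (B♯) lowest.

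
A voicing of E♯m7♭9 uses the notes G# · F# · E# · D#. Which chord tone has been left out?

E♯m7♭9 = E#, G#, B#, D#, F#. The voicing lacks the 5th (perfect 5th), B#.

B#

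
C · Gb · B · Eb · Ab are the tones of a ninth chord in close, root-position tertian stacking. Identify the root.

Ab

Stacking in thirds gives Ab – C – Eb – Gb – B, so Ab is the root — Ab dominant seventh sharp nine.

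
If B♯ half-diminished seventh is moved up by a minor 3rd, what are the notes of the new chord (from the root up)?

A minor 3rd up from B♯ is D♯, so the new chord is D♯ half-diminished seventh.
Root: D♯
Minor 3rd (3rd): F♯
Diminished 5th (5th): A
Minor 7th (7th): C♯

D♯ – F♯ – A – C♯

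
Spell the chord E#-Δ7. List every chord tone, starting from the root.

Root E#, quality minor-major seventh:
E# — root
G# — minor 3rd
B# — perfect 5th
D## — major 7th

E#  G#  B#  D##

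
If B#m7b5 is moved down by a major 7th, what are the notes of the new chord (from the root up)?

C♯ – E – G – B

A major 7th down from B♯ is C♯, so the new chord is C♯ half-diminished seventh.
- root: C♯
- minor 3rd: E
- diminished 5th: G
- minor 7th: B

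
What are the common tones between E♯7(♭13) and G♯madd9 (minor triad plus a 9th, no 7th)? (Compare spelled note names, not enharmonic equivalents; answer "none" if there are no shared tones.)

E♯7(♭13) = E#, G##, B#, D#, C#.
G♯madd9 = G#, B, D#, A#.
Shared: D#.

D#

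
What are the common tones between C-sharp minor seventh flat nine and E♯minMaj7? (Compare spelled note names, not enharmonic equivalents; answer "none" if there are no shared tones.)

G♯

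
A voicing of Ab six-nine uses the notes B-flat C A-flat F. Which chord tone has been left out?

The full Ab six-nine chord is A-flat, C, E-flat, F, B-flat.
Comparing with the voicing, the perfect 5th (5th) — E-flat — is absent.

E-flat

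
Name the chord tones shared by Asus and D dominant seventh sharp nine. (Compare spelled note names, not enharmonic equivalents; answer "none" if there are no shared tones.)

Asus: A D E
D dominant seventh sharp nine: D F# A C E#
Common to both → A, D.

A – D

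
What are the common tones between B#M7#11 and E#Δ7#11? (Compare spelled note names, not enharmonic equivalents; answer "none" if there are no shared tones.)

B# – D## – A##

B#M7#11: B# D## F## A## E##
E#Δ7#11: E# G## B# D## A##
Common to both → B#, D##, A##.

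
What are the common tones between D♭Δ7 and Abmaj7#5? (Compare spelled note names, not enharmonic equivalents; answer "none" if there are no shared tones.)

D♭Δ7: Db F Ab C
Abmaj7#5: Ab C E G
Common to both → Ab, C.

Ab, C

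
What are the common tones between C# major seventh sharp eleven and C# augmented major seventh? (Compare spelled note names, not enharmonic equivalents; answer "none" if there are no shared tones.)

C# major seventh sharp eleven = C-sharp, E-sharp, G-sharp, B-sharp, F-double-sharp.
C# augmented major seventh = C-sharp, E-sharp, G-double-sharp, B-sharp.
Shared: C-sharp, E-sharp, B-sharp.

C-sharp E-sharp B-sharp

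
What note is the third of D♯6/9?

D♯6/9 is built on D#; its 3rd is a major 3rd above the root.
A third above D uses the letter F, and the major 3rd above D# is F##.

F##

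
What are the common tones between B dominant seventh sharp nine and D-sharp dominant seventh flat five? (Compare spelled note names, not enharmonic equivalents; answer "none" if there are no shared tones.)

D-sharp A

B dominant seventh sharp nine = B, D-sharp, F-sharp, A, C-double-sharp.
D-sharp dominant seventh flat five = D-sharp, F-double-sharp, A, C-sharp.
Shared: D-sharp, A.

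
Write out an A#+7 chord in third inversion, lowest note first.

G# A# C## E##

A#+7 = A#–C##–E##–G#; third inversion → seventh (G#) lowest.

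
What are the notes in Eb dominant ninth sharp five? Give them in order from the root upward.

E-flat – G – B – D-flat – F

Root E-flat, quality dominant ninth sharp five:
root → E-flat
3rd (major 3rd) → G
5th (augmented 5th) → B
7th (minor 7th) → D-flat
9th (major 9th) → F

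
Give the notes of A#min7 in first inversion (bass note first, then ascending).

A#min7 = A♯–C♯–E♯–G♯; first inversion → third (C♯) lowest.

C♯ E♯ G♯ A♯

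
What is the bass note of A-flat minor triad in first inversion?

Cb

A-flat minor triad = Ab–Cb–Eb. First inversion → third in the bass = Cb.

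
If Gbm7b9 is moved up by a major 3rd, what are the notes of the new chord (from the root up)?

A major 3rd up from Gb is Bb, so the new chord is Bb minor seventh flat nine.
Bb — root
Db — minor 3rd
F — perfect 5th
Ab — minor 7th
Cb — minor 9th

Bb – Db – F – Ab – Cb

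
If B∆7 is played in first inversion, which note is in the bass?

D#

B∆7 in root position is B–D#–F#–A#.
First inversion places the third in the bass, which is D#.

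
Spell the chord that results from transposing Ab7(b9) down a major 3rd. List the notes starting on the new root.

Transposed root: Ab → Fb (major 3rd down). So we spell Fb dominant seventh flat nine:
Fb — root
Ab — major 3rd
Cb — perfect 5th
Ebb — minor 7th
Gbb — minor 9th

Fb – Ab – Cb – Ebb – Gbb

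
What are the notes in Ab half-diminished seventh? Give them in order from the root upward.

Ab half-diminished seventh: half-diminished seventh on A-flat.
root → A-flat
3rd (minor 3rd) → C-flat
5th (diminished 5th) → E-double-flat
7th (minor 7th) → G-flat

A-flat, C-flat, E-double-flat, G-flat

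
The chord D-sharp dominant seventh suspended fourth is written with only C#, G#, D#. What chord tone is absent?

A#

D-sharp dominant seventh suspended fourth = D#, G#, A#, C#. The voicing lacks the 5th (perfect 5th), A#.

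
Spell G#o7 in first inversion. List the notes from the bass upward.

B – D – F – G#

In root position, G#o7 is G#–B–D–F.
First inversion puts the third (B) in the bass.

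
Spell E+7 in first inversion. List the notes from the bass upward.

In root position, E+7 is E–G#–B#–D.
First inversion puts the third (G#) in the bass.

G#, B#, D, E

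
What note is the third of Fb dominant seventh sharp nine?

A-flat

Fb dominant seventh sharp nine is built on F-flat; its 3rd is a major 3rd above the root.
A third above F uses the letter A, and the major 3rd above F-flat is A-flat.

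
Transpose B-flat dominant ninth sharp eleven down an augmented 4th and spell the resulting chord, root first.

F-flat, A-flat, C-flat, E-double-flat, G-flat, B-flat

Transposed root: B-flat → F-flat (augmented 4th down). So we spell F-flat dominant ninth sharp eleven:
- root: F-flat
- major 3rd: A-flat
- perfect 5th: C-flat
- minor 7th: E-double-flat
- major 9th: G-flat
- augmented 11th: B-flat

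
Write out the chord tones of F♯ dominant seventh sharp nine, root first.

F♯ dominant seventh sharp nine: dominant seventh sharp nine on F#.
root → F#
3rd (major 3rd) → A#
5th (perfect 5th) → C#
7th (minor 7th) → E
9th (augmented 9th) → G##

F# – A# – C# – E – G##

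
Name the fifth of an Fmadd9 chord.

Fmadd9 is built on F; its 5th is a perfect 5th above the root.
A fifth above F uses the letter C, and the perfect 5th above F is C.

C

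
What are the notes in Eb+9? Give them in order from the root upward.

Eb  G  B  Db  F

Eb+9: dominant ninth sharp five on Eb.
root → Eb
3rd (major 3rd) → G
5th (augmented 5th) → B
7th (minor 7th) → Db
9th (major 9th) → F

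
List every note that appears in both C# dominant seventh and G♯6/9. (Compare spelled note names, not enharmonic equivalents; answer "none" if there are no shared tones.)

E♯, G♯

C# dominant seventh: C♯ E♯ G♯ B
G♯6/9: G♯ B♯ D♯ E♯ A♯
Common to both → E♯, G♯.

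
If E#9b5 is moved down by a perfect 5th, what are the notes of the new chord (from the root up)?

A#, C##, E, G#, B#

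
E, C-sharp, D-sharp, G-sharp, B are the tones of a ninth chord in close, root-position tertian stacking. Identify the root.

Stacking in thirds gives C-sharp – E – G-sharp – B – D-sharp, so C-sharp is the root — C-sharp minor ninth.

C-sharp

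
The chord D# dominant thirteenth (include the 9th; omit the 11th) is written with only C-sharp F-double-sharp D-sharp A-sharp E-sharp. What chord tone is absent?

D# dominant thirteenth = D-sharp, F-double-sharp, A-sharp, C-sharp, E-sharp, B-sharp. The voicing lacks the 13th (major 13th), B-sharp.

B-sharp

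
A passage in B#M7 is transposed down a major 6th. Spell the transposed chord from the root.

D# – F## – A# – C##

A major 6th down from B# is D#, so the new chord is D# major seventh.
- root: D#
- major 3rd: F##
- perfect 5th: A#
- major 7th: C##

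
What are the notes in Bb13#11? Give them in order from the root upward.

Bb  D  F  Ab  C  E  G

Root Bb, quality dominant thirteenth sharp eleven:
root → Bb
3rd (major 3rd) → D
5th (perfect 5th) → F
7th (minor 7th) → Ab
9th (major 9th) → C
11th (augmented 11th) → E
13th (major 13th) → G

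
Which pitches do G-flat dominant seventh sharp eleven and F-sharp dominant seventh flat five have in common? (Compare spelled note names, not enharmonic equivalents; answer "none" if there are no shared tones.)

C

G-flat dominant seventh sharp eleven: G-flat B-flat D-flat F-flat C
F-sharp dominant seventh flat five: F-sharp A-sharp C E
Common to both → C.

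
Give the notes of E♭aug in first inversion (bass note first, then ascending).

G, B, Eb

In root position, E♭aug is Eb–G–B.
First inversion puts the third (G) in the bass.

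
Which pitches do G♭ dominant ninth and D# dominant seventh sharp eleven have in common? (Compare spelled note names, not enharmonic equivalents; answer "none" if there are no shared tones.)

G♭ dominant ninth: G-flat B-flat D-flat F-flat A-flat
D# dominant seventh sharp eleven: D-sharp F-double-sharp A-sharp C-sharp G-double-sharp
Common to both → none.

none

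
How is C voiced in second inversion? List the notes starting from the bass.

In root position, C is C–E–G.
Second inversion puts the fifth (G) in the bass.

G  C  E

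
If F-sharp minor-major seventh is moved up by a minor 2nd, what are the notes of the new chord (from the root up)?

Transposed root: F# → G (minor 2nd up). So we spell G minor-major seventh:
root → G
3rd (minor 3rd) → Bb
5th (perfect 5th) → D
7th (major 7th) → F#

G  Bb  D  F#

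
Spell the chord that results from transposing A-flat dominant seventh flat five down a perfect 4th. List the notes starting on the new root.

A perfect 4th down from A-flat is E-flat, so the new chord is E-flat dominant seventh flat five.
Root: E-flat
Major 3rd (3rd): G
Diminished 5th (5th): B-double-flat
Minor 7th (7th): D-flat

E-flat – G – B-double-flat – D-flat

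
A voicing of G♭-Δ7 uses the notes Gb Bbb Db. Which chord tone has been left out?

F

The full G♭-Δ7 chord is Gb, Bbb, Db, F.
Comparing with the voicing, the major 7th (7th) — F — is absent.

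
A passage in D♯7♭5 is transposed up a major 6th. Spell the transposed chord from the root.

B#, D##, F#, A#

D# up a major 6th → B#. New chord: B# dominant seventh flat five.
- root: B#
- major 3rd: D##
- diminished 5th: F#
- minor 7th: A#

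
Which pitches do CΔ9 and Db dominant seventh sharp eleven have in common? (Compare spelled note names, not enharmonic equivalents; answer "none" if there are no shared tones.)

G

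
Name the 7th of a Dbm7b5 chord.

Cb

Dbm7b5 is built on Db; its 7th is a minor 7th above the root.
A seventh above D uses the letter C, and the minor 7th above Db is Cb.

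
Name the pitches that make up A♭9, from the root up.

Ab  C  Eb  Gb  Bb

A♭9: dominant ninth on Ab.
Root: Ab
Major 3rd (3rd): C
Perfect 5th (5th): Eb
Minor 7th (7th): Gb
Major 9th (9th): Bb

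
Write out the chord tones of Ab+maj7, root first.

Ab+maj7 is an augmented major seventh built on Ab.
Ab — root
C — major 3rd
E — augmented 5th
G — major 7th

Ab, C, E, G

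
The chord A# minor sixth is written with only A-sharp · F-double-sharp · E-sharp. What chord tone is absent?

C-sharp

The full A# minor sixth chord is A-sharp, C-sharp, E-sharp, F-double-sharp.
Comparing with the voicing, the minor 3rd (3rd) — C-sharp — is absent.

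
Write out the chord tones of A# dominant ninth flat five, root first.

A#, C##, E, G#, B#

Root A#, quality dominant ninth flat five:
A# — root
C## — major 3rd
E — diminished 5th
G# — minor 7th
B# — major 9th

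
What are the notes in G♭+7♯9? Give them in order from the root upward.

Gb, Bb, D, Fb, A

Root Gb, quality dominant seventh sharp nine sharp five:
Root: Gb
Major 3rd (3rd): Bb
Augmented 5th (5th): D
Minor 7th (7th): Fb
Augmented 9th (9th): A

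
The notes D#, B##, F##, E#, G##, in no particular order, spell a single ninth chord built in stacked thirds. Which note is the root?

Arranged so that each adjacent pair is a third by letter name: E# – G## – B## – D# – F##.
The bottom of that stack, E#, is the root (this is E# dominant ninth sharp five).

E#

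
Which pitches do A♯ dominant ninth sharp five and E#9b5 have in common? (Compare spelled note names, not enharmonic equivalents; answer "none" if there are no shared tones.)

none

A♯ dominant ninth sharp five = A#, C##, E##, G#, B#.
E#9b5 = E#, G##, B, D#, F##.
Shared: none.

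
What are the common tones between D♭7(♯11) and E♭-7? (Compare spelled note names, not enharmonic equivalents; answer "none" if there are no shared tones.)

D♭7(♯11) = Db, F, Ab, Cb, G.
E♭-7 = Eb, Gb, Bb, Db.
Shared: Db.

Db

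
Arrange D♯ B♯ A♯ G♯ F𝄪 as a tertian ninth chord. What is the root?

G♯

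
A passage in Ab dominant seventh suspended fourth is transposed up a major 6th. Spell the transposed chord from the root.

F B-flat C E-flat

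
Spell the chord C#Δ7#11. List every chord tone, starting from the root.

C#, E#, G#, B#, F##

C#Δ7#11: major seventh sharp eleven on C#.
C# — root
E# — major 3rd
G# — perfect 5th
B# — major 7th
F## — augmented 11th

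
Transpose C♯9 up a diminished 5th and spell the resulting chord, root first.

A diminished 5th up from C♯ is G, so the new chord is G dominant ninth.
- root: G
- major 3rd: B
- perfect 5th: D
- minor 7th: F
- major 9th: A

G, B, D, F, A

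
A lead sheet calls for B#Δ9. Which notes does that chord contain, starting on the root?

B♯  D𝄪  F𝄪  A𝄪  C𝄪

B#Δ9: major ninth on B♯.
root → B♯
3rd (major 3rd) → D𝄪
5th (perfect 5th) → F𝄪
7th (major 7th) → A𝄪
9th (major 9th) → C𝄪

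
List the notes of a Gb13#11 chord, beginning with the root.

Gb13#11 is a dominant thirteenth sharp eleven built on Gb.
Root: Gb
Major 3rd (3rd): Bb
Perfect 5th (5th): Db
Minor 7th (7th): Fb
Major 9th (9th): Ab
Augmented 11th (11th): C
Major 13th (13th): Eb

Gb, Bb, Db, Fb, Ab, C, Eb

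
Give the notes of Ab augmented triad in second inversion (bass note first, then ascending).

E Ab C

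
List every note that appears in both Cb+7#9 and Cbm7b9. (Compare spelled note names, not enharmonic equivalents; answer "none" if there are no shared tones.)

Cb, Bbb

Cb+7#9: Cb Eb G Bbb D
Cbm7b9: Cb Ebb Gb Bbb Dbb
Common to both → Cb, Bbb.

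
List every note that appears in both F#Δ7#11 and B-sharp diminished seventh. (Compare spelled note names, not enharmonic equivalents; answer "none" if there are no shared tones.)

F♯ – B♯

F#Δ7#11: F♯ A♯ C♯ E♯ B♯
B-sharp diminished seventh: B♯ D♯ F♯ A
Common to both → F♯, B♯.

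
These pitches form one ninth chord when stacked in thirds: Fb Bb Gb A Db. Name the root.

Arranged so that each adjacent pair is a third by letter name: Gb – Bb – Db – Fb – A.
The bottom of that stack, Gb, is the root (this is Gb dominant seventh sharp nine).

Gb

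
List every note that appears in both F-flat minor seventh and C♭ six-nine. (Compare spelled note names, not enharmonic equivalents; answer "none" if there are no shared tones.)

C-flat

F-flat minor seventh: F-flat A-double-flat C-flat E-double-flat
C♭ six-nine: C-flat E-flat G-flat A-flat D-flat
Common to both → C-flat.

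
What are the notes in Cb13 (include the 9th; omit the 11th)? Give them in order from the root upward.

Cb  Eb  Gb  Bbb  Db  Ab

Cb13: dominant thirteenth on Cb.
root → Cb
3rd (major 3rd) → Eb
5th (perfect 5th) → Gb
7th (minor 7th) → Bbb
9th (major 9th) → Db
13th (major 13th) → Ab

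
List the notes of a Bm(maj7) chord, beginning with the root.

Bm(maj7): minor-major seventh on B.
root → B
3rd (minor 3rd) → D
5th (perfect 5th) → F♯
7th (major 7th) → A♯

B, D, F♯, A♯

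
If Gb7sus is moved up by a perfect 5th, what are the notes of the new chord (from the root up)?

Db Gb Ab Cb

Gb up a perfect 5th → Db. New chord: Db dominant seventh suspended fourth.
Db — root
Gb — perfect 4th
Ab — perfect 5th
Cb — minor 7th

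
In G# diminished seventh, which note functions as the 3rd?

Root of G# diminished seventh = G-sharp. The 3rd is a minor 3rd: G-sharp up a minor 3rd → B.

B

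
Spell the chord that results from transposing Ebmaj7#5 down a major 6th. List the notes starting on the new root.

G♭  B♭  D  F

Transposed root: E♭ → G♭ (major 6th down). So we spell G♭ augmented major seventh:
- root: G♭
- major 3rd: B♭
- augmented 5th: D
- major 7th: F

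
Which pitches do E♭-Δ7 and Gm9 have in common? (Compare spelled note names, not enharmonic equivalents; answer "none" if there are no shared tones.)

B♭ – D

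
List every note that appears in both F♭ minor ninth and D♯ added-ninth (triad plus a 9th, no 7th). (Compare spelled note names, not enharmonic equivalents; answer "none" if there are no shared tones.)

none

F♭ minor ninth = F-flat, A-double-flat, C-flat, E-double-flat, G-flat.
D♯ added-ninth = D-sharp, F-double-sharp, A-sharp, E-sharp.
Shared: none.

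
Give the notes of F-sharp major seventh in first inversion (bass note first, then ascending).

A# C# E# F#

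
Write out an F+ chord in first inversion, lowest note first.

In root position, F+ is F–A–C♯.
First inversion puts the third (A) in the bass.

A – C♯ – F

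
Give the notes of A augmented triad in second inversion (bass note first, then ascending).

In root position, A augmented triad is A–C#–E#.
Second inversion puts the fifth (E#) in the bass.

E# A C#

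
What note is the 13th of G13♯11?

Root of G13♯11 = G. The 13th is a major 13th: G up a major 13th → E.

E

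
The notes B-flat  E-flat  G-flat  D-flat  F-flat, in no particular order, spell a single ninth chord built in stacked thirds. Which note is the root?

Stacking in thirds gives E-flat – G-flat – B-flat – D-flat – F-flat, so E-flat is the root — E-flat minor seventh flat nine.

E-flat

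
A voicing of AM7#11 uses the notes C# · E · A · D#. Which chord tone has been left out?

The full AM7#11 chord is A, C#, E, G#, D#.
Comparing with the voicing, the major 7th (7th) — G# — is absent.

G#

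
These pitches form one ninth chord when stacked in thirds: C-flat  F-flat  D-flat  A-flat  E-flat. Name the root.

D-flat

Stacking in thirds gives D-flat – F-flat – A-flat – C-flat – E-flat, so D-flat is the root — D-flat minor ninth.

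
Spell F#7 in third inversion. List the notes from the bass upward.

E  F#  A#  C#

F#7 = F#–A#–C#–E; third inversion → seventh (E) lowest.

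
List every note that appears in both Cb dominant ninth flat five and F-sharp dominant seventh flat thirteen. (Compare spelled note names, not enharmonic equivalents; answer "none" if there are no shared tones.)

Cb dominant ninth flat five: C-flat E-flat G-double-flat B-double-flat D-flat
F-sharp dominant seventh flat thirteen: F-sharp A-sharp C-sharp E D
Common to both → none.

none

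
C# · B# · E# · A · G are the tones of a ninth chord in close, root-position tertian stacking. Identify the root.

Arranged so that each adjacent pair is a third by letter name: A – C# – E# – G – B#.
The bottom of that stack, A, is the root (this is A dominant seventh sharp nine sharp five).

A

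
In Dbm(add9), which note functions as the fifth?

Dbm(add9) is built on Db; its 5th is a perfect 5th above the root.
A fifth above D uses the letter A, and the perfect 5th above Db is Ab.

Ab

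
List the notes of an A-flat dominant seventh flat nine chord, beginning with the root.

A-flat – C – E-flat – G-flat – B-double-flat

Root A-flat, quality dominant seventh flat nine:
Root: A-flat
Major 3rd (3rd): C
Perfect 5th (5th): E-flat
Minor 7th (7th): G-flat
Minor 9th (9th): B-double-flat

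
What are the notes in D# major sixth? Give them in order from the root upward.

D#, F##, A#, B#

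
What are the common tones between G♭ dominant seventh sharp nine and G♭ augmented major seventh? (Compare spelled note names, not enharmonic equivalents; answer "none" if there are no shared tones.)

G-flat  B-flat

G♭ dominant seventh sharp nine = G-flat, B-flat, D-flat, F-flat, A.
G♭ augmented major seventh = G-flat, B-flat, D, F.
Shared: G-flat, B-flat.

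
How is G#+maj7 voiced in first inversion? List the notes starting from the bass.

In root position, G#+maj7 is G♯–B♯–D𝄪–F𝄪.
First inversion puts the third (B♯) in the bass.

B♯ – D𝄪 – F𝄪 – G♯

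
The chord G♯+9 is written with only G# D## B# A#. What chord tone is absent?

The full G♯+9 chord is G#, B#, D##, F#, A#.
Comparing with the voicing, the minor 7th (7th) — F# — is absent.

F#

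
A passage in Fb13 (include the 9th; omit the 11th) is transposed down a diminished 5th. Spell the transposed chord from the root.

Transposed root: Fb → Bb (diminished 5th down). So we spell Bb dominant thirteenth:
Root: Bb
Major 3rd (3rd): D
Perfect 5th (5th): F
Minor 7th (7th): Ab
Major 9th (9th): C
Major 13th (13th): G

Bb D F Ab C G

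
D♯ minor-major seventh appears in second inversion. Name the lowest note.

D♯ minor-major seventh = D-sharp–F-sharp–A-sharp–C-double-sharp. Second inversion → fifth in the bass = A-sharp.

A-sharp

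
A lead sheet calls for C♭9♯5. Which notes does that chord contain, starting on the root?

C♭9♯5 is a dominant ninth sharp five built on Cb.
Cb — root
Eb — major 3rd
G — augmented 5th
Bbb — minor 7th
Db — major 9th

Cb, Eb, G, Bbb, Db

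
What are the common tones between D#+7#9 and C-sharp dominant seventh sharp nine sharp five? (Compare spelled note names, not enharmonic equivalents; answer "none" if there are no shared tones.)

D#+7#9 = D#, F##, A##, C#, E##.
C-sharp dominant seventh sharp nine sharp five = C#, E#, G##, B, D##.
Shared: C#.

C#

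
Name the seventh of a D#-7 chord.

C#

D#-7 is built on D#; its 7th is a minor 7th above the root.
A seventh above D uses the letter C, and the minor 7th above D# is C#.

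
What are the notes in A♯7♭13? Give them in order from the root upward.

A# C## E# G# F#

A♯7♭13 is a dominant seventh flat thirteen built on A#.
A# — root
C## — major 3rd
E# — perfect 5th
G# — minor 7th
F# — minor 13th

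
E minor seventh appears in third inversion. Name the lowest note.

D

E minor seventh in root position is E–G–B–D.
Third inversion places the seventh in the bass, which is D.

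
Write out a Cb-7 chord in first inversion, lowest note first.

Ebb  Gb  Bbb  Cb

Cb-7 = Cb–Ebb–Gb–Bbb; first inversion → third (Ebb) lowest.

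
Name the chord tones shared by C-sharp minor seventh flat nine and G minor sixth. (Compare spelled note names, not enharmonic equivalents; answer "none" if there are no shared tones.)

C-sharp minor seventh flat nine: C# E G# B D
G minor sixth: G Bb D E
Common to both → E, D.

E D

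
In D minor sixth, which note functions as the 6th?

D minor sixth is built on D; its 6th is a major 6th above the root.
A sixth above D uses the letter B, and the major 6th above D is B.

B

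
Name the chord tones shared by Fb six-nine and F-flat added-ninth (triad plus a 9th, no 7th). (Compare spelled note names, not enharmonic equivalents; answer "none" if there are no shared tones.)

Fb six-nine: Fb Ab Cb Db Gb
F-flat added-ninth: Fb Ab Cb Gb
Common to both → Fb, Ab, Cb, Gb.

Fb, Ab, Cb, Gb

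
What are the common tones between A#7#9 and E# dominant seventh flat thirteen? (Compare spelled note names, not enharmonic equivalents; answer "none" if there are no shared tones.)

A#7#9: A# C## E# G# B##
E# dominant seventh flat thirteen: E# G## B# D# C#
Common to both → E#.

E#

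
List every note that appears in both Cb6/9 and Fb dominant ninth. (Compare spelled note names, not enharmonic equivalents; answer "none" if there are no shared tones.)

Cb, Gb, Ab

Cb6/9: Cb Eb Gb Ab Db
Fb dominant ninth: Fb Ab Cb Ebb Gb
Common to both → Cb, Gb, Ab.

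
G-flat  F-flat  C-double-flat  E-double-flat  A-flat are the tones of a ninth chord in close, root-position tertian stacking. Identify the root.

F-flat

Stacking in thirds gives F-flat – A-flat – C-double-flat – E-double-flat – G-flat, so F-flat is the root — F-flat dominant ninth flat five.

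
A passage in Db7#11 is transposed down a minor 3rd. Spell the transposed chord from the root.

B♭ – D – F – A♭ – E

D♭ down a minor 3rd → B♭. New chord: B♭ dominant seventh sharp eleven.
Root: B♭
Major 3rd (3rd): D
Perfect 5th (5th): F
Minor 7th (7th): A♭
Augmented 11th (11th): E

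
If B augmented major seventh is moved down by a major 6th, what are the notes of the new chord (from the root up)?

D – F# – A# – C#

B down a major 6th → D. New chord: D augmented major seventh.
root → D
3rd (major 3rd) → F#
5th (augmented 5th) → A#
7th (major 7th) → C#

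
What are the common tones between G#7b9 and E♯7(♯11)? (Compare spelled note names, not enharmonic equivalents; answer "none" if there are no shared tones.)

B#  D#

G#7b9 = G#, B#, D#, F#, A.
E♯7(♯11) = E#, G##, B#, D#, A##.
Shared: B#, D#.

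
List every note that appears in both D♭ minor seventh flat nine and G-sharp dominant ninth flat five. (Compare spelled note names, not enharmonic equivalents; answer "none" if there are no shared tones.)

D♭ minor seventh flat nine: D-flat F-flat A-flat C-flat E-double-flat
G-sharp dominant ninth flat five: G-sharp B-sharp D F-sharp A-sharp
Common to both → none.

none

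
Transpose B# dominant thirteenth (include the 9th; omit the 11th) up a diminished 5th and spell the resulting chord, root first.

A diminished 5th up from B-sharp is F-sharp, so the new chord is F-sharp dominant thirteenth.
- root: F-sharp
- major 3rd: A-sharp
- perfect 5th: C-sharp
- minor 7th: E
- major 9th: G-sharp
- major 13th: D-sharp

F-sharp, A-sharp, C-sharp, E, G-sharp, D-sharp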